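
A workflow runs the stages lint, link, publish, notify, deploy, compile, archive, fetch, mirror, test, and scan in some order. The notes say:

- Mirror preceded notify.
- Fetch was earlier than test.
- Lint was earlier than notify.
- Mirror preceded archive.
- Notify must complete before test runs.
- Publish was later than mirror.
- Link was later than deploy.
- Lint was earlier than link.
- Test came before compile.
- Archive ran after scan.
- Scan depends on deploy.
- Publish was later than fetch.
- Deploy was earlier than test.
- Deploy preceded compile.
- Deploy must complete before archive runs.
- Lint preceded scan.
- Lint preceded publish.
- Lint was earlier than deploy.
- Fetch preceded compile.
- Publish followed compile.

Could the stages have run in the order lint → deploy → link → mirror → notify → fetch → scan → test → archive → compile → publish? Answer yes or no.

Check each stated constraint against the proposed order — e.g. deploy is ahead of compile; lint is ahead of publish. Every pair is in the required order; nothing is violated.

yes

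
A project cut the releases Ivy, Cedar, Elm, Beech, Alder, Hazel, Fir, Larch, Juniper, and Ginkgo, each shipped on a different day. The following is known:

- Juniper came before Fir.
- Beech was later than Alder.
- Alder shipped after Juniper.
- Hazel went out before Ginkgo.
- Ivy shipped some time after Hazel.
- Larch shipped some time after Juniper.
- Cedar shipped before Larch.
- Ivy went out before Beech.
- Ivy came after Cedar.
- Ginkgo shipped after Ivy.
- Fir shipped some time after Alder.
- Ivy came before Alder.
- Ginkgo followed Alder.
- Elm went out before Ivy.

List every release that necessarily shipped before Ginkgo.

Directly stated before Ginkgo: Alder, Hazel, and Ivy.
Cedar reaches Ginkgo via Cedar → Ivy → Ginkgo.
Elm reaches Ginkgo via Elm → Ivy → Ginkgo.
Juniper reaches Ginkgo via Juniper → Alder → Ginkgo.

Alder, Cedar, Elm, Hazel, Ivy, Juniper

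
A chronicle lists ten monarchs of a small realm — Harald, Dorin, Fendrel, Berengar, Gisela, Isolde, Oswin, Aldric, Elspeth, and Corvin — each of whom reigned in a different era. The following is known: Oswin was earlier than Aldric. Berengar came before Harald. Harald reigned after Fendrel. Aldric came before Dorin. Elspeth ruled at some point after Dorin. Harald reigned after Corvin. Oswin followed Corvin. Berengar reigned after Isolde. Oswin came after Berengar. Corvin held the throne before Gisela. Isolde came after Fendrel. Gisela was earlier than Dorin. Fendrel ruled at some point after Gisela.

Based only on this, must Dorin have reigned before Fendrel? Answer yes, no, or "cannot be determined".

Tracing the constraints gives Fendrel → Isolde → Berengar → Oswin → Aldric → Dorin, so Fendrel must come before Dorin.
That means Dorin cannot be before Fendrel.

no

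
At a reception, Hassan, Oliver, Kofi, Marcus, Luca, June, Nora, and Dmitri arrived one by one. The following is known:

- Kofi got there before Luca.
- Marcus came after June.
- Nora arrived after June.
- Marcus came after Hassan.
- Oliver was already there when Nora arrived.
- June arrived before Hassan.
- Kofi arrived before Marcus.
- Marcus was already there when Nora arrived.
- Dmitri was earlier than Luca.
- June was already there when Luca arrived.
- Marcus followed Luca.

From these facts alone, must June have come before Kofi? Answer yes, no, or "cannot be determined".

No chain of stated constraints runs from June to Kofi, and none runs from Kofi to June either.
So the relative order of June and Kofi is not fixed by the given facts.

cannot be determined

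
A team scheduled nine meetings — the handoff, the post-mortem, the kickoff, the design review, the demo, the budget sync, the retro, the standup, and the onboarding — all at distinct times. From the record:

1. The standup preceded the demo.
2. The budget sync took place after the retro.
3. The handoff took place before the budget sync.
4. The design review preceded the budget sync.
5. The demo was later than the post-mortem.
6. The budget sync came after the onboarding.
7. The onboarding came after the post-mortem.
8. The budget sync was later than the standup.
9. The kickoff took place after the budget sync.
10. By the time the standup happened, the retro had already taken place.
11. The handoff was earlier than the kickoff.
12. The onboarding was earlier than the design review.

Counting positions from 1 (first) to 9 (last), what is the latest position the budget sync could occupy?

The budget sync must come before the kickoff — 1 meeting forced after it.
Everything else can be placed before the budget sync in some valid order, so the budget sync can sit as late as position 9 − 1 = 8.

8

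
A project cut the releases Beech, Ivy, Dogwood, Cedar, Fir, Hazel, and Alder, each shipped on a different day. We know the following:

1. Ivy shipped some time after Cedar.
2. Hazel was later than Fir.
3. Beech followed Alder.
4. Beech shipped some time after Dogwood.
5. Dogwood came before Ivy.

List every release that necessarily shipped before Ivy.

Directly stated before Ivy: Cedar and Dogwood.
No chain forces Hazel (or any of the others) ahead of Ivy.

Cedar, Dogwood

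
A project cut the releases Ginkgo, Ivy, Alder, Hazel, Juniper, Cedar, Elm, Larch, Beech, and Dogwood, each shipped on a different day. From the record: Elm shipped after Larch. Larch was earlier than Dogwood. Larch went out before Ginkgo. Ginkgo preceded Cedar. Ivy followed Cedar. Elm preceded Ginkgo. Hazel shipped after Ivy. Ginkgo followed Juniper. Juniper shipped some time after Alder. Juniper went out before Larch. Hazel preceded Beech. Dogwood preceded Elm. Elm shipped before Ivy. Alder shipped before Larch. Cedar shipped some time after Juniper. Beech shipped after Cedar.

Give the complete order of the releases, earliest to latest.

Alder, Juniper, Larch, Dogwood, Elm, Ginkgo, Cedar, Ivy, Hazel, Beech

The constraints fix every adjacent pair, so only one ordering works:
Alder → Juniper → Larch → Dogwood → Elm → Ginkgo → Cedar → Ivy → Hazel → Beech.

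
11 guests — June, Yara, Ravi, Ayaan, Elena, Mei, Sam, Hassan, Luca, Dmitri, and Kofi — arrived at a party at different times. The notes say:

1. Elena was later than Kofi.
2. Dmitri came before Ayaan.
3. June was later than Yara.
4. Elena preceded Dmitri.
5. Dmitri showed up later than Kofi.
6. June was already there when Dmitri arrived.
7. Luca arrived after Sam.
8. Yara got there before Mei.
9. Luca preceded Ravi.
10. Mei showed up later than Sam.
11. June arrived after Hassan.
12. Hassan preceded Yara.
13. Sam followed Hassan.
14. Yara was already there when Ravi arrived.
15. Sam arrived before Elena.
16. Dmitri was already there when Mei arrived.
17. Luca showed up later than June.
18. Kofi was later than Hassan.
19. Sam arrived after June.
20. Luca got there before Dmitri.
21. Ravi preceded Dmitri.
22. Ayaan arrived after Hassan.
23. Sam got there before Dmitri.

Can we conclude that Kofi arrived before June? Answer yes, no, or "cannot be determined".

cannot be determined

No chain of stated constraints runs from Kofi to June, and none runs from June to Kofi either.
So the relative order of Kofi and June is not fixed by the given facts.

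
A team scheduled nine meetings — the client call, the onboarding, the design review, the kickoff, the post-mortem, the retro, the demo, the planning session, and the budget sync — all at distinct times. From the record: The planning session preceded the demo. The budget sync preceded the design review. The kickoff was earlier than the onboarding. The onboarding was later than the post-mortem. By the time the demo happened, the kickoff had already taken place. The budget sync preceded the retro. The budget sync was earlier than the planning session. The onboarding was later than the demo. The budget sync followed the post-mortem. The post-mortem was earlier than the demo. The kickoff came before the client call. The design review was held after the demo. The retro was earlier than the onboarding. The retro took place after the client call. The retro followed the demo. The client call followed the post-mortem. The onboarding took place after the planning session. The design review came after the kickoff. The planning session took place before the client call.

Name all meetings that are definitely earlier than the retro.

the budget sync, the client call, the demo, the kickoff, the planning session, the post-mortem

Directly stated before the retro: the budget sync, the client call, and the demo.
The kickoff reaches the retro via the kickoff → the demo → the retro.
The planning session reaches the retro via the planning session → the demo → the retro.
The post-mortem reaches the retro via the post-mortem → the demo → the retro.
No chain forces the onboarding (or any of the others) ahead of the retro.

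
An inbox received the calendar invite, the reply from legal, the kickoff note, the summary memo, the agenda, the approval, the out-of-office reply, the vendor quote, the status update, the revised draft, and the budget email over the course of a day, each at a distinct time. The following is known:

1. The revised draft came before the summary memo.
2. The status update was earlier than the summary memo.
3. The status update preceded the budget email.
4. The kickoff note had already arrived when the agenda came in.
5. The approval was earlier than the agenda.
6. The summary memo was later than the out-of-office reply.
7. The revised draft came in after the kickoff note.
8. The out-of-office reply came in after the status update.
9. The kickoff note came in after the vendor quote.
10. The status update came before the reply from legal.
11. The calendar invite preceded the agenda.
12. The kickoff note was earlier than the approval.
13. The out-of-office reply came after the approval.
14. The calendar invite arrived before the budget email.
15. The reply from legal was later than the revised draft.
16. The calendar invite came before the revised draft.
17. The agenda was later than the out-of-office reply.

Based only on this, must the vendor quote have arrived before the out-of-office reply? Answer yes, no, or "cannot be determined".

Chain the constraints: the vendor quote → the kickoff note → the approval → the out-of-office reply. Each link is directly stated, so the vendor quote comes before the out-of-office reply.

yes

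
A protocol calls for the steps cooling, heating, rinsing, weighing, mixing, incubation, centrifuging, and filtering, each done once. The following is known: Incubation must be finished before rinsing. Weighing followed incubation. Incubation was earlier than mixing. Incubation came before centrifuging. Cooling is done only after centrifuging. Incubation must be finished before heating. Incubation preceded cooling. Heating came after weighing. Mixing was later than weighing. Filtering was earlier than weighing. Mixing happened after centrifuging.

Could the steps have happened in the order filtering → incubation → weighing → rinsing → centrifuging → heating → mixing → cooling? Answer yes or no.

Check each stated constraint against the proposed order — e.g. incubation is ahead of mixing; incubation is ahead of cooling. Every pair is in the required order; nothing is violated.

yes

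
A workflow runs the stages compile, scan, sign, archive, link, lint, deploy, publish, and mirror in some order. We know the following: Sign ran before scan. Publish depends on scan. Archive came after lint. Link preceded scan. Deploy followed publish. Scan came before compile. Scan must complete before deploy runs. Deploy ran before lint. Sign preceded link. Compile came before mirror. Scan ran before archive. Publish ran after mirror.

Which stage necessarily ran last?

Every other stage has a chain of constraints placing it before archive, so archive is last.

archive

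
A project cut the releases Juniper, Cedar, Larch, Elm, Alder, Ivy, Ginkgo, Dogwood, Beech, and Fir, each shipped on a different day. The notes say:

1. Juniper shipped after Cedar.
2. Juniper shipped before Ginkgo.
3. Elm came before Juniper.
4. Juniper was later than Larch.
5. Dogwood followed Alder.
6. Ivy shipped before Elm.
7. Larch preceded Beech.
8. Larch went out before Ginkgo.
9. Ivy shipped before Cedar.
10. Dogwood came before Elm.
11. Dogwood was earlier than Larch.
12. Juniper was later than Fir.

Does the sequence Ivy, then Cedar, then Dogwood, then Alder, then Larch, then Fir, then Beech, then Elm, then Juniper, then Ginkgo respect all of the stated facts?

no

The constraints require Alder before Dogwood, but in the proposed sequence Dogwood appears ahead of Alder. That one violation is enough.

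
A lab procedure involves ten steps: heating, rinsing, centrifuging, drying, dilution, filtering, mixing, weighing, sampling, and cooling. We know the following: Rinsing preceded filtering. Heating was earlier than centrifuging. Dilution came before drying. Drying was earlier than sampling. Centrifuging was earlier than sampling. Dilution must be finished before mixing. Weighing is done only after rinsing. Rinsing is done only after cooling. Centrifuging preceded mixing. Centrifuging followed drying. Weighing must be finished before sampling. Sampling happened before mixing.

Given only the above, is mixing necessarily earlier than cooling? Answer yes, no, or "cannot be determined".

no

Tracing the constraints gives cooling → rinsing → weighing → sampling → mixing, so cooling must come before mixing.
That means mixing cannot be before cooling.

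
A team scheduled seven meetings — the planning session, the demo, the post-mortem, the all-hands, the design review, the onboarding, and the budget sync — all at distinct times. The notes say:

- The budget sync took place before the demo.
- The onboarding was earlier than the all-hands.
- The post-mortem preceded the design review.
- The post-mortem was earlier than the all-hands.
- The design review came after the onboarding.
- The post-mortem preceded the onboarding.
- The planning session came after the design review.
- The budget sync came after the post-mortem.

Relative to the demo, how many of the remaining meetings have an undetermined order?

4

Forced before the demo: the budget sync and the post-mortem.
That leaves the all-hands, the design review, the onboarding, and the planning session with no forced order relative to the demo — 4.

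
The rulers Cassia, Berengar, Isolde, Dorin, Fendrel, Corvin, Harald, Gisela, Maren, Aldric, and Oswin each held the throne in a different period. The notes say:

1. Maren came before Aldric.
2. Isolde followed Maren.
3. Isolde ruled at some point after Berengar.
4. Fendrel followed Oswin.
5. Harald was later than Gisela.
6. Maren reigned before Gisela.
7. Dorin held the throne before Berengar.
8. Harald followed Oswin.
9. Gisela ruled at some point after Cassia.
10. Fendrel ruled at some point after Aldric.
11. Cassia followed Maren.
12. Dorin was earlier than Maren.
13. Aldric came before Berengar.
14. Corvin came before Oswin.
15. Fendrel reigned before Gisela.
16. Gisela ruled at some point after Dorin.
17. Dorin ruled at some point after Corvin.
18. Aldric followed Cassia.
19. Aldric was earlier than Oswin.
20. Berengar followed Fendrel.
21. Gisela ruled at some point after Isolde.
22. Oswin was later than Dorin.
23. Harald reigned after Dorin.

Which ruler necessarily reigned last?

Harald

Every other ruler has a chain of constraints placing them before Harald, so Harald is last.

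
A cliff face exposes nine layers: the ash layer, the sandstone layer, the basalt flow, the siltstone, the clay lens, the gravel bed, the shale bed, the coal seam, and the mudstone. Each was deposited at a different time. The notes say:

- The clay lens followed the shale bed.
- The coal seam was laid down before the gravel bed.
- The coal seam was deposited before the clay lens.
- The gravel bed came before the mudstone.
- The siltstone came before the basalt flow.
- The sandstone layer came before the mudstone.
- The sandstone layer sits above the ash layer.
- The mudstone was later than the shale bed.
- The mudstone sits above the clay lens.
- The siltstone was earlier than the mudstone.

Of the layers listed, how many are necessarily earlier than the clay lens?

Directly stated before the clay lens: the coal seam and the shale bed.
That's the coal seam and the shale bed — 2 in all.

2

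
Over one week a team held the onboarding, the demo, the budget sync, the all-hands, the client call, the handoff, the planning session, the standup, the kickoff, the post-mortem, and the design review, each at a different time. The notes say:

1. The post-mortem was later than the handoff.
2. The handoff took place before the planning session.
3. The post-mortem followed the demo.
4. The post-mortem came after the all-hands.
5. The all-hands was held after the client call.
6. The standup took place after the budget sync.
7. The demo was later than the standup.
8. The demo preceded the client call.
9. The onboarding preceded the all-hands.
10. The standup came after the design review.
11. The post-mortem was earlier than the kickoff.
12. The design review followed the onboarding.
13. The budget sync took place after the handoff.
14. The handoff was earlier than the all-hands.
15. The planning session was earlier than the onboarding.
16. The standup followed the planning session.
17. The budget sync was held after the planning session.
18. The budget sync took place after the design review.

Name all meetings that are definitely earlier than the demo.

Directly stated before the demo: the standup.
The budget sync reaches the demo via the budget sync → the standup → the demo.
The design review reaches the demo via the design review → the standup → the demo.
The handoff reaches the demo via the handoff → the planning session → the standup → the demo.
Likewise the onboarding and the planning session each reach the demo by chaining the stated constraints.

the budget sync, the design review, the handoff, the onboarding, the planning session, the standup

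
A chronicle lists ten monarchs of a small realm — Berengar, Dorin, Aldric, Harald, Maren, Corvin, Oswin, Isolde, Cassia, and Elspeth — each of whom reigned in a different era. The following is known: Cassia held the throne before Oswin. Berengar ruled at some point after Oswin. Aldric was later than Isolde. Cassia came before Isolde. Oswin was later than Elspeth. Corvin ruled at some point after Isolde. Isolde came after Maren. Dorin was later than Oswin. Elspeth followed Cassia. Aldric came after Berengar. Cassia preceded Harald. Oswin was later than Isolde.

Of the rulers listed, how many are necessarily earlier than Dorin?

5

Directly stated before Dorin: Oswin.
Cassia reaches Dorin via Cassia → Oswin → Dorin.
Elspeth reaches Dorin via Elspeth → Oswin → Dorin.
Isolde reaches Dorin via Isolde → Oswin → Dorin.
Likewise Maren reaches Dorin by chaining the stated constraints.
That's Cassia, Elspeth, Isolde, Maren, and Oswin — 5 in all.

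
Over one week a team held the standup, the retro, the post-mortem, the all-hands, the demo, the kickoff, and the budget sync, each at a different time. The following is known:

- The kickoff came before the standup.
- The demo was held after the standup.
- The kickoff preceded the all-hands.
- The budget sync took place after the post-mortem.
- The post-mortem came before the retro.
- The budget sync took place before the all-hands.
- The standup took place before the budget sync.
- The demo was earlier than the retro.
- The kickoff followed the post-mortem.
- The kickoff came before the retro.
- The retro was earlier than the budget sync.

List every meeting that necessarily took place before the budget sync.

Directly stated before the budget sync: the post-mortem, the retro, and the standup.
The demo reaches the budget sync via the demo → the retro → the budget sync.
The kickoff reaches the budget sync via the kickoff → the standup → the budget sync.

the demo, the kickoff, the post-mortem, the retro, the standup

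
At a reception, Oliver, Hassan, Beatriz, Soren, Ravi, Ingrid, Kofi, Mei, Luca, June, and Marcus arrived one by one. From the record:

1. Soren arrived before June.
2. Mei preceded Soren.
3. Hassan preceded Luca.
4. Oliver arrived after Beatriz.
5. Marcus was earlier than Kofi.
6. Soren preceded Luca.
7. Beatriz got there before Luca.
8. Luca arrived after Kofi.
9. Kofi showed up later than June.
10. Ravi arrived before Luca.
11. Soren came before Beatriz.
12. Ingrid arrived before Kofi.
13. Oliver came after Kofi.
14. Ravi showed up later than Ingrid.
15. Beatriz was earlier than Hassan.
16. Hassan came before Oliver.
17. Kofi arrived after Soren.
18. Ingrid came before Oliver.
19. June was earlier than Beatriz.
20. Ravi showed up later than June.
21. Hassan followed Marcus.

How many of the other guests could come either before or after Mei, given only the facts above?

Forced after Mei: Beatriz, Hassan, June, Kofi, Luca, Oliver, Ravi, and Soren.
That leaves Ingrid and Marcus with no forced order relative to Mei — 2.

2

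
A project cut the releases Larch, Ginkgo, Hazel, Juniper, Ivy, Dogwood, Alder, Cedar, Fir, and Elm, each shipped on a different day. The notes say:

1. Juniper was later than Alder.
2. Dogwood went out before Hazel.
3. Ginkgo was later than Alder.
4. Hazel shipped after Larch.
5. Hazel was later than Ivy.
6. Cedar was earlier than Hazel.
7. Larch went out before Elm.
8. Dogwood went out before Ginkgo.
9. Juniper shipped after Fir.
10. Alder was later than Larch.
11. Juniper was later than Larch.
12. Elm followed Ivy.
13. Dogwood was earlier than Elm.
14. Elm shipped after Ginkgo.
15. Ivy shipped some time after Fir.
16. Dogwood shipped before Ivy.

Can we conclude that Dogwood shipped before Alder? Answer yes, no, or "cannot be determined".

cannot be determined

No chain of stated constraints runs from Dogwood to Alder, and none runs from Alder to Dogwood either.
So the relative order of Dogwood and Alder is not fixed by the given facts.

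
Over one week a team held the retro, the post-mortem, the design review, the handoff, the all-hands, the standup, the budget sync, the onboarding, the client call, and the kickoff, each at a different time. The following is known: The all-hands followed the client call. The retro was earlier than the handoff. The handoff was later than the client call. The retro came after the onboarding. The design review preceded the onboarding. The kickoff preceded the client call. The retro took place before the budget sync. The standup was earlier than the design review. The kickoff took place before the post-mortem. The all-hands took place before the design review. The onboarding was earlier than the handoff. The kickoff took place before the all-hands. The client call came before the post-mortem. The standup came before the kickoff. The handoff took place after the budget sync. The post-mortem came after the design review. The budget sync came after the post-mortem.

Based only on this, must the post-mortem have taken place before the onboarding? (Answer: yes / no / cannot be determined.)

cannot be determined

No chain of stated constraints runs from the post-mortem to the onboarding, and none runs from the onboarding to the post-mortem either.
So the relative order of the post-mortem and the onboarding is not fixed by the given facts.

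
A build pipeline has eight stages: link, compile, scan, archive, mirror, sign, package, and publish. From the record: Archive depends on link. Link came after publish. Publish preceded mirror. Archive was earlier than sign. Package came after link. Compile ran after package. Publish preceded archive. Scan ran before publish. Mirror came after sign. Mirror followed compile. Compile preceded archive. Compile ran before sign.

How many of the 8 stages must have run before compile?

Directly stated before compile: package.
Link reaches compile via link → package → compile.
Publish reaches compile via publish → link → package → compile.
Scan reaches compile via scan → publish → link → package → compile.
No chain forces mirror (or any of the others) ahead of compile.
That's link, package, publish, and scan — 4 in all.

4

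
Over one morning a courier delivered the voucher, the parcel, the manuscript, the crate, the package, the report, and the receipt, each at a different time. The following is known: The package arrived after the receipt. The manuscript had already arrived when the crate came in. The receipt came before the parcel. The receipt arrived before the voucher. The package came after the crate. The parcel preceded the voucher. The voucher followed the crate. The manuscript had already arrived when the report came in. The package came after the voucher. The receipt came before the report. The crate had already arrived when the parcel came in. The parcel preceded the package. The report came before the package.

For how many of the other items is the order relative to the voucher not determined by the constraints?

Forced before the voucher: the crate, the manuscript, the parcel, and the receipt; forced after the voucher: the package.
That leaves the report with no forced order relative to the voucher — 1.

1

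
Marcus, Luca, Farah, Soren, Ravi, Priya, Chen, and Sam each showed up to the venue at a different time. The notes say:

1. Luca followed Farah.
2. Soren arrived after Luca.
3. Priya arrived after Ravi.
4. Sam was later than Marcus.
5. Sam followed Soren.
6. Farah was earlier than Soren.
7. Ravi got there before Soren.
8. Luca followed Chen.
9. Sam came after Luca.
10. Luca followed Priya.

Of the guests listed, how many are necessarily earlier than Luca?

4

Directly stated before Luca: Chen, Farah, and Priya.
Ravi reaches Luca via Ravi → Priya → Luca.
No chain forces Soren (or any of the others) ahead of Luca.
That's Chen, Farah, Priya, and Ravi — 4 in all.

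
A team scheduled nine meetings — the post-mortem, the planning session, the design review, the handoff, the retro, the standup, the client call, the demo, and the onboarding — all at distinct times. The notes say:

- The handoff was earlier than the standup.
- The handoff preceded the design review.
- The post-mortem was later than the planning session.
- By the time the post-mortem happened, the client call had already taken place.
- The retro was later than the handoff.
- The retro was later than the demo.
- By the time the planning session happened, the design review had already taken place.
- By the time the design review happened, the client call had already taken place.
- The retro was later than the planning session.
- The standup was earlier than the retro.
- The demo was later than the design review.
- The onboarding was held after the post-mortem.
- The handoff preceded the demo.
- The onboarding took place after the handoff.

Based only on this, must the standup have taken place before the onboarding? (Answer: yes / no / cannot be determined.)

No chain of stated constraints runs from the standup to the onboarding, and none runs from the onboarding to the standup either.
So the relative order of the standup and the onboarding is not fixed by the given facts.

cannot be determined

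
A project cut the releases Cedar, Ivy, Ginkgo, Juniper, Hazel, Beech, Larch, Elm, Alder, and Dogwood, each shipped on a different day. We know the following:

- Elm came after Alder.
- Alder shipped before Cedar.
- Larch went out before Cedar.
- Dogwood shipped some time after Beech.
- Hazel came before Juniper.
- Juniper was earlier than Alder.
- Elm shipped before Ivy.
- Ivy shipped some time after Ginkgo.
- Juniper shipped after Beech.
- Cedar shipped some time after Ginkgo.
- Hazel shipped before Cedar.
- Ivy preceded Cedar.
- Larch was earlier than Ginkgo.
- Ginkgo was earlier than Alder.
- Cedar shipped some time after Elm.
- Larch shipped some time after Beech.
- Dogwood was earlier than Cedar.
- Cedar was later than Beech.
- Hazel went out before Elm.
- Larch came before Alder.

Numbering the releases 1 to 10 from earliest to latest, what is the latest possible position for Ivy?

9

Ivy must come before Cedar — 1 release forced after it.
Everything else can be placed before Ivy in some valid order, so Ivy can sit as late as position 10 − 1 = 9.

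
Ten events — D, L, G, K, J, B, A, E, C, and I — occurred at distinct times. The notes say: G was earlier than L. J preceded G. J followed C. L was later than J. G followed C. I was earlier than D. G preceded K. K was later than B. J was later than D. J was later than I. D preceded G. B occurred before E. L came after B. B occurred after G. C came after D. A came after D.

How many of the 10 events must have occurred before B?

Directly stated before B: G.
C reaches B via C → G → B.
D reaches B via D → G → B.
I reaches B via I → J → G → B.
Likewise J reaches B by chaining the stated constraints.
That's C, D, G, I, and J — 5 in all.

5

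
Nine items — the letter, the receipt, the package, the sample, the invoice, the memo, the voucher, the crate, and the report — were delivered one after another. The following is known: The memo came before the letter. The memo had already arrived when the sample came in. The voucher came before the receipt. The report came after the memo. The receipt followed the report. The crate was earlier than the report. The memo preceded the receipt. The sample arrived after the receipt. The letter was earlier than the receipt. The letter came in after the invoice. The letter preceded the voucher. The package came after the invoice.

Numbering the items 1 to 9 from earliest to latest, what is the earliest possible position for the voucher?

The invoice, the letter, and the memo must all come before the voucher — 3 forced predecessors.
Nothing else is forced ahead of the voucher, so its earliest slot is position 3 + 1 = 4.

4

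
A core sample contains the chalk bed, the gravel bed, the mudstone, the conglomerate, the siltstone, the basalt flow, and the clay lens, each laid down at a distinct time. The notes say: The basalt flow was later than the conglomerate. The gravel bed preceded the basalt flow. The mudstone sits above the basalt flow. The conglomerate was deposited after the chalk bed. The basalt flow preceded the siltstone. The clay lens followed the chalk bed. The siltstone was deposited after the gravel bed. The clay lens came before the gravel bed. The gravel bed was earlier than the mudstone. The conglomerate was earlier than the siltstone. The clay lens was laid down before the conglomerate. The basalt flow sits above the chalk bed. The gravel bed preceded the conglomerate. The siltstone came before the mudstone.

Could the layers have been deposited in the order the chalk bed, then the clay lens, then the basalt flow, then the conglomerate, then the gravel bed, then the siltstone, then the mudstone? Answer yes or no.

no

The constraints require the conglomerate before the basalt flow, but in the proposed sequence the basalt flow appears ahead of the conglomerate. That one violation is enough.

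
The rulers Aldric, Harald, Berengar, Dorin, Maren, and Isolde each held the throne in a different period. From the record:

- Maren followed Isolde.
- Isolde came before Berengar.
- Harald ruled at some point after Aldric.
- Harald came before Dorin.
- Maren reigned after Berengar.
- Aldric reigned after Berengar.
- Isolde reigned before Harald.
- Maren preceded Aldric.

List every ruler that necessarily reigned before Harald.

Aldric, Berengar, Isolde, Maren

Directly stated before Harald: Aldric and Isolde.
Berengar reaches Harald via Berengar → Aldric → Harald.
Maren reaches Harald via Maren → Aldric → Harald.
No chain forces Dorin ahead of Harald.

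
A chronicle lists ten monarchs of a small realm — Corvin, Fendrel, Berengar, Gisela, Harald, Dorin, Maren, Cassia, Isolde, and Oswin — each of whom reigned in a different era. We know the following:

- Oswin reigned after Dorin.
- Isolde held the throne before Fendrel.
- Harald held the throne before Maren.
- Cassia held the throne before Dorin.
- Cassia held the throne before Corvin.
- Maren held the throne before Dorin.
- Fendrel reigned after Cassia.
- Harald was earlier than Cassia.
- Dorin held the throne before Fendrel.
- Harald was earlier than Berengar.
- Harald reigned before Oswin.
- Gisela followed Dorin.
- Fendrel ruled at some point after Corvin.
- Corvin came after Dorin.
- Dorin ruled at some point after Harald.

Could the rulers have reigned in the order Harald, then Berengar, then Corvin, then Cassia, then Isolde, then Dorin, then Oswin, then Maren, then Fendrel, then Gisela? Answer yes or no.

no

The constraints require Maren before Dorin, but in the proposed sequence Dorin appears ahead of Maren. That one violation is enough.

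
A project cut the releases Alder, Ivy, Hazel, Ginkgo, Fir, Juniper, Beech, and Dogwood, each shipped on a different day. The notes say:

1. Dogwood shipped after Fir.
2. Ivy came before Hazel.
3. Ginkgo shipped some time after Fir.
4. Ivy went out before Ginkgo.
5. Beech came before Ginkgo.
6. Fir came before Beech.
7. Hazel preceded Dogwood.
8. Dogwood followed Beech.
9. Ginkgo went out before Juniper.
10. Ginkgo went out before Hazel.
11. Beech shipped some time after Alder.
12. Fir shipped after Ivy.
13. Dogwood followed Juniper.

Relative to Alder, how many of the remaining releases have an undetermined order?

Forced after Alder: Beech, Dogwood, Ginkgo, Hazel, and Juniper.
That leaves Fir and Ivy with no forced order relative to Alder — 2.

2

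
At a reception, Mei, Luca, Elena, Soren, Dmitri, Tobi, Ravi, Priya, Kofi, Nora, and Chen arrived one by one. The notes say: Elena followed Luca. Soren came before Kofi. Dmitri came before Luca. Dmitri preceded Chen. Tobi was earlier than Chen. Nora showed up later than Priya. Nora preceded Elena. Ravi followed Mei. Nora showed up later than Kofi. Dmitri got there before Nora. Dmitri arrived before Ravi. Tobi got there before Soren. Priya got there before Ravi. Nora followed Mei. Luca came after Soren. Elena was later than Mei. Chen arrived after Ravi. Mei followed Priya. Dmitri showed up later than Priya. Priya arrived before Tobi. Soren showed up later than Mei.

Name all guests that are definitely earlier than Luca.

Directly stated before Luca: Dmitri and Soren.
Mei reaches Luca via Mei → Soren → Luca.
Priya reaches Luca via Priya → Dmitri → Luca.
Tobi reaches Luca via Tobi → Soren → Luca.
No chain forces Ravi (or any of the others) ahead of Luca.

Dmitri, Mei, Priya, Soren, Tobi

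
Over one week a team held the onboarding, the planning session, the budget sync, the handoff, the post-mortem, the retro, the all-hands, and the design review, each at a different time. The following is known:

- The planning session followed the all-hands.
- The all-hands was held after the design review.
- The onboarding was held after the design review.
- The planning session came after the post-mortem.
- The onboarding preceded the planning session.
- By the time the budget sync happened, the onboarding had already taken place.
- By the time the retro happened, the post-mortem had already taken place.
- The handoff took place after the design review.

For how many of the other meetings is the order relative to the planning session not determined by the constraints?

3

Forced before the planning session: the all-hands, the design review, the onboarding, and the post-mortem.
That leaves the budget sync, the handoff, and the retro with no forced order relative to the planning session — 3.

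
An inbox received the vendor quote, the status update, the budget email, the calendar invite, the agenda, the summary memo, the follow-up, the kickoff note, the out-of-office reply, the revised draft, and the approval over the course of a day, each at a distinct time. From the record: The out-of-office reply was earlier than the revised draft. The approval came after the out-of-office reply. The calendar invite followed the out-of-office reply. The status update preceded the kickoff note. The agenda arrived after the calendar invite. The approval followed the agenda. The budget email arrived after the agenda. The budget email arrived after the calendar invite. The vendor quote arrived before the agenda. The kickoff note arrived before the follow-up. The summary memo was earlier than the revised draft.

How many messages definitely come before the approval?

4

Directly stated before the approval: the agenda and the out-of-office reply.
The calendar invite reaches the approval via the calendar invite → the agenda → the approval.
The vendor quote reaches the approval via the vendor quote → the agenda → the approval.
That's the agenda, the calendar invite, the out-of-office reply, and the vendor quote — 4 in all.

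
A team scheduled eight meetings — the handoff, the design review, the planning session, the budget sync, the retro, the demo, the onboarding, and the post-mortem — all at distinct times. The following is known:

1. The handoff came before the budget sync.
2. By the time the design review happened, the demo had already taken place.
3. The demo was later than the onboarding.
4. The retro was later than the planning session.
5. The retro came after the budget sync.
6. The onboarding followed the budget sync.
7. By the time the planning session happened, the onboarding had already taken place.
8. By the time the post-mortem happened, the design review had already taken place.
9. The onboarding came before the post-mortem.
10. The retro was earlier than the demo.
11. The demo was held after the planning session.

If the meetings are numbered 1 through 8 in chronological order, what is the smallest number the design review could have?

7

The budget sync, the demo, the handoff, the onboarding, the planning session, and the retro must all come before the design review — 6 forced predecessors.
Nothing else is forced ahead of the design review, so its earliest slot is position 6 + 1 = 7.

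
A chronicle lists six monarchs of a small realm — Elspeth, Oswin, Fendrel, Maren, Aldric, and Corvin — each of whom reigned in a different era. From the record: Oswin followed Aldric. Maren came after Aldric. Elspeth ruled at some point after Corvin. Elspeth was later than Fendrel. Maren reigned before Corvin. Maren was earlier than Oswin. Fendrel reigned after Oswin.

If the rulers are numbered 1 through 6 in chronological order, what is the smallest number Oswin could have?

3

Aldric and Maren must both come before Oswin — 2 forced predecessors.
Nothing else is forced ahead of Oswin, so their earliest slot is position 2 + 1 = 3.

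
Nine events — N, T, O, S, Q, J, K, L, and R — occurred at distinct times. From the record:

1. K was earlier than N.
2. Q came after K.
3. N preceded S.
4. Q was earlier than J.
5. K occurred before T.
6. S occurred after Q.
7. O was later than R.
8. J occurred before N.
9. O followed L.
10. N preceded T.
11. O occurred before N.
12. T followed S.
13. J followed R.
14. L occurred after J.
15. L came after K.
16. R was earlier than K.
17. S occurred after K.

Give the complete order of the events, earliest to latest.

The constraints fix every adjacent pair, so only one ordering works:
R → K → Q → J → L → O → N → S → T.

R, K, Q, J, L, O, N, S, T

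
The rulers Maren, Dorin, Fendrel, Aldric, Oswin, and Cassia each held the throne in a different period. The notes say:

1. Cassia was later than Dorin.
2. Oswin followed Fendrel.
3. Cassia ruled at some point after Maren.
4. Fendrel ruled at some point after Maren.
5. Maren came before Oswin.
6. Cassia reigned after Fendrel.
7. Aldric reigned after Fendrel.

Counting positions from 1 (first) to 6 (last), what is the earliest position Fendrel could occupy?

Maren must come before Fendrel — 1 forced predecessor.
Nothing else is forced ahead of Fendrel, so their earliest slot is position 1 + 1 = 2.

2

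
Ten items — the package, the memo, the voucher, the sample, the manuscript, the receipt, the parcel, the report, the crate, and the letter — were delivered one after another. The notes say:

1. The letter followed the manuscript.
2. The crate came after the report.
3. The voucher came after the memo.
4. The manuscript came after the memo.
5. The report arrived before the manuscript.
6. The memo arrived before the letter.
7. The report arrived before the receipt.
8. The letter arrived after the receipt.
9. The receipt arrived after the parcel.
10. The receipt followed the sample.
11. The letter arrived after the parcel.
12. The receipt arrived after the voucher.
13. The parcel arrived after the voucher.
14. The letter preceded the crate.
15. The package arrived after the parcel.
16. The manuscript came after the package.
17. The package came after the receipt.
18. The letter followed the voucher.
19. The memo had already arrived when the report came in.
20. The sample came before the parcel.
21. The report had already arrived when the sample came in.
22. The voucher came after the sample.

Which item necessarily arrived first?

the memo

The memo has a chain of constraints placing it before every other item, so the memo must be first.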